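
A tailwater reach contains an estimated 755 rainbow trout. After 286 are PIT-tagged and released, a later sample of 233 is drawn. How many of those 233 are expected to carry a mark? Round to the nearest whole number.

The marked fraction of the population is 286/755, so in a sample of 233 expect C·(M/N) marked.
E[R] = 286 × 233 / 755 = 66638 / 755 ≈ 88.3 → 88

expected recaptures ≈ 88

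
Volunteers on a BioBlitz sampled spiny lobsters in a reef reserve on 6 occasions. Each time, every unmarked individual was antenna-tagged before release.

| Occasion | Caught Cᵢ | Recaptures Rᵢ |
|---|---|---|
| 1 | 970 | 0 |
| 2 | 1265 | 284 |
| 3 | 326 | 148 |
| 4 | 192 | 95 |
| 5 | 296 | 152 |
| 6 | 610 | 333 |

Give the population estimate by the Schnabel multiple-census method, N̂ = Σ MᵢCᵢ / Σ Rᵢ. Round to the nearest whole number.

N ≈ 4325

Marked at large before each occasion: Mᵢ = Σⱼ<ᵢ (Cⱼ − Rⱼ) → M1=0, M2=970, M3=1951, M4=2129, M5=2226, M6=2370
Σ MᵢCᵢ = 0·970 + 970·1265 + 1951·326 + 2129·192 + 2226·296 + 2370·610 = 0 + 1227050 + 636026 + 408768 + 658896 + 1445700 = 4376440
Σ Rᵢ = 0 + 284 + 148 + 95 + 152 + 333 = 1012
N̂ = 4376440 / 1012 ≈ 4324.5 → 4325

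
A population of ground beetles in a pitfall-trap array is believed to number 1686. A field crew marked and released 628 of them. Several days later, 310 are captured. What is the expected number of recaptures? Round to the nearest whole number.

The marked fraction of the population is 628/1686, so in a sample of 310 expect C·(M/N) marked.
E[R] = 628 × 310 / 1686 = 194680 / 1686 ≈ 115.47 → 115

expected recaptures ≈ 115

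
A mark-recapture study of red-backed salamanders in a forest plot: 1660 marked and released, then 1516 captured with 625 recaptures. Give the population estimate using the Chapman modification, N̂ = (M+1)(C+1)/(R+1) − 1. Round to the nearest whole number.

N̂ = (1660+1)(1516+1)/(625+1) − 1 = 1661·1517/626 − 1
= 2519737/626 − 1 ≈ 4025.1 − 1 ≈ 4024.1 → 4024

N ≈ 4024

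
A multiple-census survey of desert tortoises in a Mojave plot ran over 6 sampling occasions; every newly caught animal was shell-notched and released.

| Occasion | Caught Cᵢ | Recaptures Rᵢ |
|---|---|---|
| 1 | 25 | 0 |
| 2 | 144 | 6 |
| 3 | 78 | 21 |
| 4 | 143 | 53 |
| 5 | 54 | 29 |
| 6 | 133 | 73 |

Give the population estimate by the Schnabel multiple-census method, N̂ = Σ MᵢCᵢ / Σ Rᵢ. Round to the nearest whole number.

Marked at large before each occasion: Mᵢ = Σⱼ<ᵢ (Cⱼ − Rⱼ) → M1=0, M2=25, M3=163, M4=220, M5=310, M6=335
Σ MᵢCᵢ = 0·25 + 25·144 + 163·78 + 220·143 + 310·54 + 335·133 = 0 + 3600 + 12714 + 31460 + 16740 + 44555 = 109069
Σ Rᵢ = 0 + 6 + 21 + 53 + 29 + 73 = 182
N̂ = 109069 / 182 ≈ 599.3 → 599

N ≈ 599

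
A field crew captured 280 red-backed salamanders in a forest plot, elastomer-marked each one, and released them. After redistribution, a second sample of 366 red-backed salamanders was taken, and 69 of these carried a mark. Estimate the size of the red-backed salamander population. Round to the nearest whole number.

The marked fraction in the recapture sample should equal the marked fraction in the population: 69/366 = 280/N.
N = (280 × 366) / 69 = 102480 / 69 ≈ 1485.2 → 1485

N ≈ 1485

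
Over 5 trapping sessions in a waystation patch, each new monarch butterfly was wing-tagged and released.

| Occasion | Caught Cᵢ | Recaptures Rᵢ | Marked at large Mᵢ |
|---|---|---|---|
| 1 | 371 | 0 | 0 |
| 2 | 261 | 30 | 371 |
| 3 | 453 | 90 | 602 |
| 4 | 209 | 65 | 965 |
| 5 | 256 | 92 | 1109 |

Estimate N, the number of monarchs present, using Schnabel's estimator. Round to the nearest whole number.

Σ MᵢCᵢ = 0·371 + 371·261 + 602·453 + 965·209 + 1109·256 = 0 + 96831 + 272706 + 201685 + 283904 = 855126
Σ Rᵢ = 0 + 30 + 90 + 65 + 92 = 277
N̂ = 855126 / 277 ≈ 3087.1 → 3087

N ≈ 3087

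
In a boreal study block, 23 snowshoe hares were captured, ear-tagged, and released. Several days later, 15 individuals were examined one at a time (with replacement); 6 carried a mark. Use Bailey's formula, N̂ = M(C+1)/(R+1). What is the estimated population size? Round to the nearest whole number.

N̂ = 23·(15+1)/(6+1) = 23·16/7 = 368/7 ≈ 52.6 → 53

N ≈ 53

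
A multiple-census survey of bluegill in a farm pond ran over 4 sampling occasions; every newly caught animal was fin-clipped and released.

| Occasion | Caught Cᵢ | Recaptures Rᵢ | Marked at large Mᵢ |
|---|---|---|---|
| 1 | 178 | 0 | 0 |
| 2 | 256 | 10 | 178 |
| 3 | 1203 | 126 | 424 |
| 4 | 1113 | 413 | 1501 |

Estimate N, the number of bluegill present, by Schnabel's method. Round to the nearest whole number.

Σ MᵢCᵢ = 0·178 + 178·256 + 424·1203 + 1501·1113 = 0 + 45568 + 510072 + 1670613 = 2226253
Σ Rᵢ = 0 + 10 + 126 + 413 = 549
N̂ = 2226253 / 549 ≈ 4055.1 → 4055

N ≈ 4055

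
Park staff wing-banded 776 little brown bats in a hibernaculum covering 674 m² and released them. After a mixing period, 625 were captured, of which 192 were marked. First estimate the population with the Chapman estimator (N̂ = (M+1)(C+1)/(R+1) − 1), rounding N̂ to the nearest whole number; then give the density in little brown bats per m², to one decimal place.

density ≈ 3.7 little brown bats per m²

N̂ = 777·626/193 − 1 = 486402/193 − 1 ≈ 2519.2 → 2519
Density = N̂ / area = 2519 / 674 ≈ 3.74 → 3.7 per m²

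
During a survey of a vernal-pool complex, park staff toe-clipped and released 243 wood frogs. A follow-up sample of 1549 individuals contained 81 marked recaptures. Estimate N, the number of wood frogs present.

N = 4647

N = (243 × 1549) / 81 = 376407 / 81 = 4647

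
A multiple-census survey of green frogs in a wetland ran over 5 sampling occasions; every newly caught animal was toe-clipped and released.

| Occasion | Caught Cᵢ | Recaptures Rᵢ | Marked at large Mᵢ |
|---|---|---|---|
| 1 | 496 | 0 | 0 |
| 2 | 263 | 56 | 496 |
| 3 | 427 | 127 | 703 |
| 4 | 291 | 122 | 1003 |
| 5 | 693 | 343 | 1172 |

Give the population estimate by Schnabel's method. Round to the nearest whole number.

Σ MᵢCᵢ = 0·496 + 496·263 + 703·427 + 1003·291 + 1172·693 = 0 + 130448 + 300181 + 291873 + 812196 = 1534698
Σ Rᵢ = 0 + 56 + 127 + 122 + 343 = 648
N̂ = 1534698 / 648 ≈ 2368.4 → 2368

N ≈ 2368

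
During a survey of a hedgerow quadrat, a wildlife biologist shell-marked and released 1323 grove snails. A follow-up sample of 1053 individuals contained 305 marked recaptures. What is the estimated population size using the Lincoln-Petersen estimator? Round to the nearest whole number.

N ≈ 4568

The marked fraction in the recapture sample should equal the marked fraction in the population: 305/1053 = 1323/N.
N = (1323 × 1053) / 305 = 1393119 / 305 ≈ 4567.6 → 4568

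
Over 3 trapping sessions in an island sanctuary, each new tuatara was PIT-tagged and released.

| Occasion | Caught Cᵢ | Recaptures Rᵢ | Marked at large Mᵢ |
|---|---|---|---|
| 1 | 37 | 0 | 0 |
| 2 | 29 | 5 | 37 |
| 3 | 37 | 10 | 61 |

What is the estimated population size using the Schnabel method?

N = 222

Σ MᵢCᵢ = 0·37 + 37·29 + 61·37 = 0 + 1073 + 2257 = 3330
Σ Rᵢ = 0 + 5 + 10 = 15
N̂ = 3330 / 15 = 222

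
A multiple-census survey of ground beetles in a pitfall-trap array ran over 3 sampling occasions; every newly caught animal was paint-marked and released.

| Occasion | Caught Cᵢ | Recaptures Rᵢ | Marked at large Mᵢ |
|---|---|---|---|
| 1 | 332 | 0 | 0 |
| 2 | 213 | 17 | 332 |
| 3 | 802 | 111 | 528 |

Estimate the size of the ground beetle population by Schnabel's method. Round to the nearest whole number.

N ≈ 3861

Σ MᵢCᵢ = 0·332 + 332·213 + 528·802 = 0 + 70716 + 423456 = 494172
Σ Rᵢ = 0 + 17 + 111 = 128
N̂ = 494172 / 128 ≈ 3860.7 → 3861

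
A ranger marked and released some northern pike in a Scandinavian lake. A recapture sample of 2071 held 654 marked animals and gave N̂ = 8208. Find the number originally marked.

M = 2592

From N = M·C/R: M = N·R / C = 8208·654 / 2071 = 5368032 / 2071 = 2592.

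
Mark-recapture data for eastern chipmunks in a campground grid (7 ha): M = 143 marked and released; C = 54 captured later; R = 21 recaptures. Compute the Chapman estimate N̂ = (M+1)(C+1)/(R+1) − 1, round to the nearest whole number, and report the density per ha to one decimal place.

N̂ = 144·55/22 − 1 = 7920/22 − 1 = 359
Density = N̂ / area = 359 / 7 ≈ 51.29 → 51.3 per ha

density ≈ 51.3 eastern chipmunks per ha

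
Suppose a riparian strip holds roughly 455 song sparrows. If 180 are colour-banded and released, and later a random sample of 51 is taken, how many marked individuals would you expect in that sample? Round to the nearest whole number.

The marked fraction of the population is 180/455, so in a sample of 51 expect C·(M/N) marked.
E[R] = 180 × 51 / 455 = 9180 / 455 ≈ 20.2 → 20

expected recaptures ≈ 20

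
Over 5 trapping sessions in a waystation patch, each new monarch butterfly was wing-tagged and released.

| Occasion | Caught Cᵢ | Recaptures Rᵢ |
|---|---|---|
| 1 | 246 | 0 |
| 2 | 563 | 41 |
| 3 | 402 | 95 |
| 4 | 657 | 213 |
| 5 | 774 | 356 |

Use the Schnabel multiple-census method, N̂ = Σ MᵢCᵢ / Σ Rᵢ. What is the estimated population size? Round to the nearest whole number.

N ≈ 3304

Marked at large before each occasion: Mᵢ = Σⱼ<ᵢ (Cⱼ − Rⱼ) → M1=0, M2=246, M3=768, M4=1075, M5=1519
Σ MᵢCᵢ = 0·246 + 246·563 + 768·402 + 1075·657 + 1519·774 = 0 + 138498 + 308736 + 706275 + 1175706 = 2329215
Σ Rᵢ = 0 + 41 + 95 + 213 + 356 = 705
N̂ = 2329215 / 705 ≈ 3303.9 → 3304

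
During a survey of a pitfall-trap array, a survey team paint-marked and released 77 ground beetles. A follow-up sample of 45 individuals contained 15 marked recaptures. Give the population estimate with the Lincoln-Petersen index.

N = 231

The marked fraction in the recapture sample should equal the marked fraction in the population: 15/45 = 77/N.
N = (77 × 45) / 15 = 3465 / 15 = 231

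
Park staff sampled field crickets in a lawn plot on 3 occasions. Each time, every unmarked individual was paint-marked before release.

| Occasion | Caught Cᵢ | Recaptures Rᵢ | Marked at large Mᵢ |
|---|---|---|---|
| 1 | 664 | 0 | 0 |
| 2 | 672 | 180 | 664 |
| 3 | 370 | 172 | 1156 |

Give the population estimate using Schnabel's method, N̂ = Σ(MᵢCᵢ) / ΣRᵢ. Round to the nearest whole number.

Σ MᵢCᵢ = 0·664 + 664·672 + 1156·370 = 0 + 446208 + 427720 = 873928
Σ Rᵢ = 0 + 180 + 172 = 352
N̂ = 873928 / 352 ≈ 2482.8 → 2483

N ≈ 2483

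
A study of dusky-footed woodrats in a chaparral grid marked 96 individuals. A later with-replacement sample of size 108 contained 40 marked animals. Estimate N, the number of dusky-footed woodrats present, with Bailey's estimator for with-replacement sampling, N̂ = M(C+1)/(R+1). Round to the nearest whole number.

N ≈ 255

N̂ = 96·(108+1)/(40+1) = 96·109/41 = 10464/41 ≈ 255.2 → 255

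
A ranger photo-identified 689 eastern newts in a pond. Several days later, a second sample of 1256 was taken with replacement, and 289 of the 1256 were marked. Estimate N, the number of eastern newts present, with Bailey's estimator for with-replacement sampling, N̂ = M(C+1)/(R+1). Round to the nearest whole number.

N̂ = 689·(1256+1)/(289+1) = 689·1257/290 = 866073/290 ≈ 2986.46 → 2986

N ≈ 2986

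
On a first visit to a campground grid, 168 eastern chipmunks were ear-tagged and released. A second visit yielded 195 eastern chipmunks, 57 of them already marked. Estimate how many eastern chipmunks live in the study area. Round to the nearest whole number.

N ≈ 575

The marked fraction in the recapture sample should equal the marked fraction in the population: 57/195 = 168/N.
N = (168 × 195) / 57 = 32760 / 57 ≈ 574.7 → 575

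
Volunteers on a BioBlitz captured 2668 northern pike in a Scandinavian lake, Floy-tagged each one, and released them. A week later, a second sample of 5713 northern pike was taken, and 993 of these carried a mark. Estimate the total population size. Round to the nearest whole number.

The marked fraction in the recapture sample should equal the marked fraction in the population: 993/5713 = 2668/N.
N = (2668 × 5713) / 993 = 15242284 / 993 ≈ 15349.7 → 15350

N ≈ 15,350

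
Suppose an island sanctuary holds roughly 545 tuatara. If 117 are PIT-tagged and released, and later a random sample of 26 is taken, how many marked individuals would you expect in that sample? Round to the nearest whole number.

expected recaptures ≈ 6

The marked fraction of the population is 117/545, so in a sample of 26 expect C·(M/N) marked.
E[R] = 117 × 26 / 545 = 3042 / 545 ≈ 5.6 → 6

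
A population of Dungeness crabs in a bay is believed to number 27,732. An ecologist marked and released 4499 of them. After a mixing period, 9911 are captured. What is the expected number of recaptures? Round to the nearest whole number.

expected recaptures ≈ 1608

Expected recaptures E[R] = M·C / N.
E[R] = 4499 × 9911 / 27732 = 44589589 / 27732 ≈ 1607.9 → 1608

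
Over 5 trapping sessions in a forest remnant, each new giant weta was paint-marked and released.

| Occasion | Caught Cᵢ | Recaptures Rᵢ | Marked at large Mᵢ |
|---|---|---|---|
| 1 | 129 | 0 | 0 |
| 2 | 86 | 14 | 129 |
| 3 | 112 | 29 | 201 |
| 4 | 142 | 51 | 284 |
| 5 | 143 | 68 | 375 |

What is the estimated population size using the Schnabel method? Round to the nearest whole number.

Σ MᵢCᵢ = 0·129 + 129·86 + 201·112 + 284·142 + 375·143 = 0 + 11094 + 22512 + 40328 + 53625 = 127559
Σ Rᵢ = 0 + 14 + 29 + 51 + 68 = 162
N̂ = 127559 / 162 ≈ 787.4 → 787

N ≈ 787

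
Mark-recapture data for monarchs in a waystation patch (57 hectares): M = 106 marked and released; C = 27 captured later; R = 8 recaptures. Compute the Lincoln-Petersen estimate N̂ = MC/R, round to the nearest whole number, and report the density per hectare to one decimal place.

density ≈ 6.3 monarchs per hectare

N̂ = 106·27/8 = 2862/8 ≈ 357.8 → 358
Density = N̂ / area = 358 / 57 ≈ 6.28 → 6.3 per hectare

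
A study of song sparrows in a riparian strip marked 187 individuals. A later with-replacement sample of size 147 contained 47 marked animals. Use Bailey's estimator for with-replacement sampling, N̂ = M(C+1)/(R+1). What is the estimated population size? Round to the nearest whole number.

N ≈ 577

N̂ = 187·(147+1)/(47+1) = 187·148/48 = 27676/48 ≈ 576.6 → 577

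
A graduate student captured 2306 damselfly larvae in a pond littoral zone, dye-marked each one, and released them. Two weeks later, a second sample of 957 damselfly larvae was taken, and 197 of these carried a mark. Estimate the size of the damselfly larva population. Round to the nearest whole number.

N ≈ 11,202

N = (2306 × 957) / 197 = 2206842 / 197 ≈ 11202.2 → 11202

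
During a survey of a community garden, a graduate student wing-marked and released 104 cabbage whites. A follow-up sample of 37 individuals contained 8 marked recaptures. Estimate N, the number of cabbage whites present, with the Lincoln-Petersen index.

N = 481

N = (104 × 37) / 8 = 3848 / 8 = 481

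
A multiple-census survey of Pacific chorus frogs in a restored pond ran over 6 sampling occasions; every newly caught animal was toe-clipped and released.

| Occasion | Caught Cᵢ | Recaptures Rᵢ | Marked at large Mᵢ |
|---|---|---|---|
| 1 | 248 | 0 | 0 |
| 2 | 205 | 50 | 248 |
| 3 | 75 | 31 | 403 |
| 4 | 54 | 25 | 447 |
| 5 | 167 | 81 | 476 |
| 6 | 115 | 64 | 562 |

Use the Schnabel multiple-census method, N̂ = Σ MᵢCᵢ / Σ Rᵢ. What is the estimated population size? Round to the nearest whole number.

N ≈ 993

Σ MᵢCᵢ = 0·248 + 248·205 + 403·75 + 447·54 + 476·167 + 562·115 = 0 + 50840 + 30225 + 24138 + 79492 + 64630 = 249325
Σ Rᵢ = 0 + 50 + 31 + 25 + 81 + 64 = 251
N̂ = 249325 / 251 ≈ 993.3 → 993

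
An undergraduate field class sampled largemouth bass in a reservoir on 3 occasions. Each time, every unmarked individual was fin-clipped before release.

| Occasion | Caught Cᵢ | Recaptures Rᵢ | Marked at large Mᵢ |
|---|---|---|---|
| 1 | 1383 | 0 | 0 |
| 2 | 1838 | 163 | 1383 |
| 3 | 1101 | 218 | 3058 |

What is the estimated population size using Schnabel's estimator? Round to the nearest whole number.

Σ MᵢCᵢ = 0·1383 + 1383·1838 + 3058·1101 = 0 + 2541954 + 3366858 = 5908812
Σ Rᵢ = 0 + 163 + 218 = 381
N̂ = 5908812 / 381 ≈ 15508.7 → 15509

N ≈ 15,509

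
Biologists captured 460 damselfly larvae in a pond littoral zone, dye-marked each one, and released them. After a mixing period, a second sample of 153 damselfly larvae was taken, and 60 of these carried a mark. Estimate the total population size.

Lincoln-Petersen assumes M/N = R/C, so N = M·C / R.
N = (460 × 153) / 60 = 70380 / 60 = 1173

N = 1173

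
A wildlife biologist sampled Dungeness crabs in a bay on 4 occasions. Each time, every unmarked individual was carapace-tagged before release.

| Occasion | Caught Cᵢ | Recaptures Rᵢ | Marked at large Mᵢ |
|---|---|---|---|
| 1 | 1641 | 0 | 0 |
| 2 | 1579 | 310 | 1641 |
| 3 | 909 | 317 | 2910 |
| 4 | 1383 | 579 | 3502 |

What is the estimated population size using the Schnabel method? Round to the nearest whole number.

Σ MᵢCᵢ = 0·1641 + 1641·1579 + 2910·909 + 3502·1383 = 0 + 2591139 + 2645190 + 4843266 = 10079595
Σ Rᵢ = 0 + 310 + 317 + 579 = 1206
N̂ = 10079595 / 1206 ≈ 8357.9 → 8358

N ≈ 8358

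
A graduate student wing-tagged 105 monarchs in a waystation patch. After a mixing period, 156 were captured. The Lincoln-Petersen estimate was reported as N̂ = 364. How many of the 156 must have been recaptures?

From N = M·C/R: R = M·C / N = 105·156 / 364 = 16380 / 364 = 45.

R = 45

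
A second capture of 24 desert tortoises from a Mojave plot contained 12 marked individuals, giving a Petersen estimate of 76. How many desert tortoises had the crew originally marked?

M = 38

From N = M·C/R: M = N·R / C = 76·12 / 24 = 912 / 24 = 38.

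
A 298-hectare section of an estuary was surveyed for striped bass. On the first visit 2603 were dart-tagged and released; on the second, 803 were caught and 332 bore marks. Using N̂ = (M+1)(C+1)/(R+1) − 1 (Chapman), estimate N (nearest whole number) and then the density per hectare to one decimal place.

density ≈ 21.1 striped bass per hectare

N̂ = 2604·804/333 − 1 = 2093616/333 − 1 ≈ 6286.1 → 6286
Density = N̂ / area = 6286 / 298 ≈ 21.09 → 21.1 per hectare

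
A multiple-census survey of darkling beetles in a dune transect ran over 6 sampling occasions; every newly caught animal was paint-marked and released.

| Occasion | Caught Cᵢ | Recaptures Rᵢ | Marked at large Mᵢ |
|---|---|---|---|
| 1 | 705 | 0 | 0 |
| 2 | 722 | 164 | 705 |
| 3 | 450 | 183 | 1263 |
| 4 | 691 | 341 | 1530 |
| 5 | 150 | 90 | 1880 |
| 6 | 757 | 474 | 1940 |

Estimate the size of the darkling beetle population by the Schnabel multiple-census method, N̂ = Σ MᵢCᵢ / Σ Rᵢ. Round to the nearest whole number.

Σ MᵢCᵢ = 0·705 + 705·722 + 1263·450 + 1530·691 + 1880·150 + 1940·757 = 0 + 509010 + 568350 + 1057230 + 282000 + 1468580 = 3885170
Σ Rᵢ = 0 + 164 + 183 + 341 + 90 + 474 = 1252
N̂ = 3885170 / 1252 ≈ 3103.2 → 3103

N ≈ 3103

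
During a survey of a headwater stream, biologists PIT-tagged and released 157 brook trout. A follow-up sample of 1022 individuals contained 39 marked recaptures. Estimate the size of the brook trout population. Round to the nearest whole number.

N ≈ 4114

Lincoln-Petersen assumes M/N = R/C, so N = M·C / R.
N = (157 × 1022) / 39 = 160454 / 39 ≈ 4114.2 → 4114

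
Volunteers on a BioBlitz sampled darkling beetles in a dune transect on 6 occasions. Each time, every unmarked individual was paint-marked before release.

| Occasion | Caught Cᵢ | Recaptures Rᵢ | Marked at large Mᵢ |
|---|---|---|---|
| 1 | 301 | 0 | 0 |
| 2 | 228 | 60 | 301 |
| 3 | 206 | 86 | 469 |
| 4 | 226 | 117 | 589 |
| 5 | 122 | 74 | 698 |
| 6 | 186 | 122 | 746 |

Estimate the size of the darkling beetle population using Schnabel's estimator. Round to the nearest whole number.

Σ MᵢCᵢ = 0·301 + 301·228 + 469·206 + 589·226 + 698·122 + 746·186 = 0 + 68628 + 96614 + 133114 + 85156 + 138756 = 522268
Σ Rᵢ = 0 + 60 + 86 + 117 + 74 + 122 = 459
N̂ = 522268 / 459 ≈ 1137.8 → 1138

N ≈ 1138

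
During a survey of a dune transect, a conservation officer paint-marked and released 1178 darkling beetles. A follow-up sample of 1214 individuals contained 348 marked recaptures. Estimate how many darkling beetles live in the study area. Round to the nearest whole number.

N = (1178 × 1214) / 348 = 1430092 / 348 ≈ 4109.46 → 4109

N ≈ 4109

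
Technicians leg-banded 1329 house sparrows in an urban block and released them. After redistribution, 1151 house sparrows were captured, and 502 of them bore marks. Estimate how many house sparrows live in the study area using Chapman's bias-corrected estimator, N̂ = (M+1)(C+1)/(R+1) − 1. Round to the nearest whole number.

N̂ = (1329+1)(1151+1)/(502+1) − 1 = 1330·1152/503 − 1
= 1532160/503 − 1 ≈ 3046.0 − 1 ≈ 3045.0 → 3045

N ≈ 3045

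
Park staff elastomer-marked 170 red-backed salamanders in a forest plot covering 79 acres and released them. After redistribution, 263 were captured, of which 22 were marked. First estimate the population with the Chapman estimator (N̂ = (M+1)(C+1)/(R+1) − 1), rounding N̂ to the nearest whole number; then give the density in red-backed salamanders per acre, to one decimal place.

density ≈ 24.8 red-backed salamanders per acre

N̂ = 171·264/23 − 1 = 45144/23 − 1 ≈ 1961.8 → 1962
Density = N̂ / area = 1962 / 79 ≈ 24.84 → 24.8 per acre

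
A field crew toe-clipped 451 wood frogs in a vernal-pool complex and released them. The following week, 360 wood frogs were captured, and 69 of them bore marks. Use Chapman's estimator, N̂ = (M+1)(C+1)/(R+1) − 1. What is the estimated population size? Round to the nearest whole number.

N̂ = (451+1)(360+1)/(69+1) − 1 = 452·361/70 − 1
= 163172/70 − 1 ≈ 2331.0 − 1 ≈ 2330.0 → 2330

N ≈ 2330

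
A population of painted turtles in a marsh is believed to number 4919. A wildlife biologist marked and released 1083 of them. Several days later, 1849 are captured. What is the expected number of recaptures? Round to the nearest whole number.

expected recaptures ≈ 407

The marked fraction of the population is 1083/4919, so in a sample of 1849 expect C·(M/N) marked.
E[R] = 1083 × 1849 / 4919 = 2002467 / 4919 ≈ 407.1 → 407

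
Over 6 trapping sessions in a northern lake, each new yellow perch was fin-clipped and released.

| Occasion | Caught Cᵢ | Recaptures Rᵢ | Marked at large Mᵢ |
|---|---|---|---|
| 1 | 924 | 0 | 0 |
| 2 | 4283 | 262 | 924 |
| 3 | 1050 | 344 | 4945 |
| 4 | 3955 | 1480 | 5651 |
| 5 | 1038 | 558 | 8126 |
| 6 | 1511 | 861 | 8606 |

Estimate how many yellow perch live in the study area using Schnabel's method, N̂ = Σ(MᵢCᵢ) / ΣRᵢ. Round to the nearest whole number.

N ≈ 15,104

Σ MᵢCᵢ = 0·924 + 924·4283 + 4945·1050 + 5651·3955 + 8126·1038 + 8606·1511 = 0 + 3957492 + 5192250 + 22349705 + 8434788 + 13003666 = 52937901
Σ Rᵢ = 0 + 262 + 344 + 1480 + 558 + 861 = 3505
N̂ = 52937901 / 3505 ≈ 15103.5 → 15104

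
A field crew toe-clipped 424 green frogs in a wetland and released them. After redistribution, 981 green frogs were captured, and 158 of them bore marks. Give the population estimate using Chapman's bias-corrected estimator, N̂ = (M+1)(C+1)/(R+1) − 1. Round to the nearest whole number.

N̂ = (424+1)(981+1)/(158+1) − 1 = 425·982/159 − 1
= 417350/159 − 1 ≈ 2624.8 − 1 ≈ 2623.8 → 2624

N ≈ 2624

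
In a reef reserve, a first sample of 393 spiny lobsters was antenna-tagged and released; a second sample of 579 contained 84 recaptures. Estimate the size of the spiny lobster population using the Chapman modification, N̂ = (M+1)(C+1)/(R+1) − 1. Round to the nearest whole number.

N̂ = (393+1)(579+1)/(84+1) − 1 = 394·580/85 − 1
= 228520/85 − 1 ≈ 2688.47 − 1 ≈ 2687.47 → 2687

N ≈ 2687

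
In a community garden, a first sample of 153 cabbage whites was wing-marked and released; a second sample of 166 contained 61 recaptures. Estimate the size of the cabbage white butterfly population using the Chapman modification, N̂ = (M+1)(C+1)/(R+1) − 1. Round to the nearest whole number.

N ≈ 414

N̂ = (153+1)(166+1)/(61+1) − 1 = 154·167/62 − 1
= 25718/62 − 1 ≈ 414.8 − 1 ≈ 413.8 → 414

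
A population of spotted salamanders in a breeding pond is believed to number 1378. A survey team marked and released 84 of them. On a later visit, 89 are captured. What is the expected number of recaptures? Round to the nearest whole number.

Expected recaptures E[R] = M·C / N.
E[R] = 84 × 89 / 1378 = 7476 / 1378 ≈ 5.4 → 5

expected recaptures ≈ 5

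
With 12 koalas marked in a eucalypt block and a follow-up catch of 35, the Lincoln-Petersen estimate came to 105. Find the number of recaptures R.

R = 4

From N = M·C/R: R = M·C / N = 12·35 / 105 = 420 / 105 = 4.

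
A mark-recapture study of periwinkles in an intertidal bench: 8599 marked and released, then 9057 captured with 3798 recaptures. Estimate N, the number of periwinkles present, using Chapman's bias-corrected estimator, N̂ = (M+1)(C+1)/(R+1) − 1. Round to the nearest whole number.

N̂ = (8599+1)(9057+1)/(3798+1) − 1 = 8600·9058/3799 − 1
= 77898800/3799 − 1 ≈ 20505.1 − 1 ≈ 20504.1 → 20504

N ≈ 20,504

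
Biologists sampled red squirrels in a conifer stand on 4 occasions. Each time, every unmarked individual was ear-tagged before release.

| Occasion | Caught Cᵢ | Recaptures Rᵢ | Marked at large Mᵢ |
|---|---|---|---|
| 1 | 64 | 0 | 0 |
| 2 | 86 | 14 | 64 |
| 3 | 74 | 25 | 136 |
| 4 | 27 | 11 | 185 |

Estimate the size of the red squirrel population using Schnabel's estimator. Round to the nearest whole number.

N ≈ 411

Σ MᵢCᵢ = 0·64 + 64·86 + 136·74 + 185·27 = 0 + 5504 + 10064 + 4995 = 20563
Σ Rᵢ = 0 + 14 + 25 + 11 = 50
N̂ = 20563 / 50 ≈ 411.3 → 411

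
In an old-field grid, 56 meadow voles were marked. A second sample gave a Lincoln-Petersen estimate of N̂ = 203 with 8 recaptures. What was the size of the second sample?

From N = M·C/R: C = N·R / M = 203·8 / 56 = 1624 / 56 = 29.

C = 29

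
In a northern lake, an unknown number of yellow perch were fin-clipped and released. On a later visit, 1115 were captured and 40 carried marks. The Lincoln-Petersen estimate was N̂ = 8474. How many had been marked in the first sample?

M = 304

From N = M·C/R: M = N·R / C = 8474·40 / 1115 = 338960 / 1115 = 304.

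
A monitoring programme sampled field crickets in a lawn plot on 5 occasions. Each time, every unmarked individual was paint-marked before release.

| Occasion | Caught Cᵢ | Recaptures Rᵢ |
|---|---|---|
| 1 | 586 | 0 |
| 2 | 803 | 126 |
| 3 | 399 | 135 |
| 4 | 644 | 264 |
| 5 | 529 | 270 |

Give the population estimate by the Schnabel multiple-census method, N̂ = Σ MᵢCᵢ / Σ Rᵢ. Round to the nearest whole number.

N ≈ 3732

Marked at large before each occasion: Mᵢ = Σⱼ<ᵢ (Cⱼ − Rⱼ) → M1=0, M2=586, M3=1263, M4=1527, M5=1907
Σ MᵢCᵢ = 0·586 + 586·803 + 1263·399 + 1527·644 + 1907·529 = 0 + 470558 + 503937 + 983388 + 1008803 = 2966686
Σ Rᵢ = 0 + 126 + 135 + 264 + 270 = 795
N̂ = 2966686 / 795 ≈ 3731.7 → 3732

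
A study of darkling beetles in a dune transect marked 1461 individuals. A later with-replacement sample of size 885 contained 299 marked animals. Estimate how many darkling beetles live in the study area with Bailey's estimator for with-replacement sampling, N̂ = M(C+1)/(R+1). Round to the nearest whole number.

N ≈ 4315

N̂ = 1461·(885+1)/(299+1) = 1461·886/300 = 1294446/300 ≈ 4314.8 → 4315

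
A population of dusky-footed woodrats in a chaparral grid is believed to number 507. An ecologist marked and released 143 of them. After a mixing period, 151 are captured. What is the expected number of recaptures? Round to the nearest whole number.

expected recaptures ≈ 43

Expected recaptures E[R] = M·C / N.
E[R] = 143 × 151 / 507 = 21593 / 507 ≈ 42.6 → 43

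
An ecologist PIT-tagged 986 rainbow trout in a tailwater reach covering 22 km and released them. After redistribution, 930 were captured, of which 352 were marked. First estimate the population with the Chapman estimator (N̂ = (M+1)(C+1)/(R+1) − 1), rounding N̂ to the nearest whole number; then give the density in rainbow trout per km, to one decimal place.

density ≈ 118.3 rainbow trout per km

N̂ = 987·931/353 − 1 = 918897/353 − 1 ≈ 2602.1 → 2602
Density = N̂ / area = 2602 / 22 ≈ 118.27 → 118.3 per km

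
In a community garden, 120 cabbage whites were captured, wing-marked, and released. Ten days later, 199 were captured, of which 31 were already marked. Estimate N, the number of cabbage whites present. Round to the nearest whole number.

The marked fraction in the recapture sample should equal the marked fraction in the population: 31/199 = 120/N.
N = (120 × 199) / 31 = 23880 / 31 ≈ 770.3 → 770

N ≈ 770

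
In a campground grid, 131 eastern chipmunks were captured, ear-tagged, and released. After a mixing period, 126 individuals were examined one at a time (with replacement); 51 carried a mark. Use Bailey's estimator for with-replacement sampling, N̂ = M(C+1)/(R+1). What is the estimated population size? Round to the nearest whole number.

N ≈ 320

N̂ = 131·(126+1)/(51+1) = 131·127/52 = 16637/52 ≈ 319.9 → 320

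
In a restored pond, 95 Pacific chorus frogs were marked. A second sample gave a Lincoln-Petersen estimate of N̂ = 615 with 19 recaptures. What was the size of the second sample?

C = 123

From N = M·C/R: C = N·R / M = 615·19 / 95 = 11685 / 95 = 123.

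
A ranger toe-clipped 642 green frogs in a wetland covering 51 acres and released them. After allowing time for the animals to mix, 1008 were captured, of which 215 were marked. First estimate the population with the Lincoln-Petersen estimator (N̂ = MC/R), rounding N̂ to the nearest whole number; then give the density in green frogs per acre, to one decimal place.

N̂ = 642·1008/215 = 647136/215 ≈ 3009.9 → 3010
Density = N̂ / area = 3010 / 51 ≈ 59.02 → 59.0 per acre

density ≈ 59.0 green frogs per acre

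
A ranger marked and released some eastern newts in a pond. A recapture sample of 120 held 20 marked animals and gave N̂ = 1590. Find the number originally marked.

M = 265

From N = M·C/R: M = N·R / C = 1590·20 / 120 = 31800 / 120 = 265.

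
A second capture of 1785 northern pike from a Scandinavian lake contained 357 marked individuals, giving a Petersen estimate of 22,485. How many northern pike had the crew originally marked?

From N = M·C/R: M = N·R / C = 22485·357 / 1785 = 8027145 / 1785 = 4497.

M = 4497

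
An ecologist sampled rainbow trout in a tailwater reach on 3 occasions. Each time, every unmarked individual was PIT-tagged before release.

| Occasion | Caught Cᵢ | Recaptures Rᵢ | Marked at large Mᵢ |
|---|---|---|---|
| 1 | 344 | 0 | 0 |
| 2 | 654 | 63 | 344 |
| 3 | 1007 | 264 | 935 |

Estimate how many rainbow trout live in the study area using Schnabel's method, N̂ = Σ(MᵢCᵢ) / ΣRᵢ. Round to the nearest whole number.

Σ MᵢCᵢ = 0·344 + 344·654 + 935·1007 = 0 + 224976 + 941545 = 1166521
Σ Rᵢ = 0 + 63 + 264 = 327
N̂ = 1166521 / 327 ≈ 3567.3 → 3567

N ≈ 3567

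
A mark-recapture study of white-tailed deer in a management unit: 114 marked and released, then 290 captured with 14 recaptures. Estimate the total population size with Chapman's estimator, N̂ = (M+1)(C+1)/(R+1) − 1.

N̂ = (114+1)(290+1)/(14+1) − 1 = 115·291/15 − 1
= 33465/15 − 1 = 2231 − 1 = 2230

N = 2230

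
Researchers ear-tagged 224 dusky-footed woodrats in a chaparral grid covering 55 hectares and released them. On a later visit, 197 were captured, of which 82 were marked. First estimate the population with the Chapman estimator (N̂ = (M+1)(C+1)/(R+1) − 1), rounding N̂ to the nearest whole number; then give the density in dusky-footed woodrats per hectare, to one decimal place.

N̂ = 225·198/83 − 1 = 44550/83 − 1 ≈ 535.7 → 536
Density = N̂ / area = 536 / 55 ≈ 9.745 → 9.7 per hectare

density ≈ 9.7 dusky-footed woodrats per hectare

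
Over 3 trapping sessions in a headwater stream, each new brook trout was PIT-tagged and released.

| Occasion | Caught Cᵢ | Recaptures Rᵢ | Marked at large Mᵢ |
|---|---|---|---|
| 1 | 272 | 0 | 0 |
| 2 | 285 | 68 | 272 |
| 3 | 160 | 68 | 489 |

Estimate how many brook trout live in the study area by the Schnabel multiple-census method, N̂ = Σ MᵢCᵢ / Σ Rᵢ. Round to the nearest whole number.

Σ MᵢCᵢ = 0·272 + 272·285 + 489·160 = 0 + 77520 + 78240 = 155760
Σ Rᵢ = 0 + 68 + 68 = 136
N̂ = 155760 / 136 ≈ 1145.3 → 1145

N ≈ 1145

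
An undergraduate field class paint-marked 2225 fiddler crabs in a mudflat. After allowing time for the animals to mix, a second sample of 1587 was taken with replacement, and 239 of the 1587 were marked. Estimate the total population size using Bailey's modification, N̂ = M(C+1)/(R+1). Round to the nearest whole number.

N̂ = 2225·(1587+1)/(239+1) = 2225·1588/240 = 3533300/240 ≈ 14722.1 → 14722

N ≈ 14,722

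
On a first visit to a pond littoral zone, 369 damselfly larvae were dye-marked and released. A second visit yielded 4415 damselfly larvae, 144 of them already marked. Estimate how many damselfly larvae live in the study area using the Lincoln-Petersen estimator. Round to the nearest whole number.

Lincoln-Petersen assumes M/N = R/C, so N = M·C / R.
N = (369 × 4415) / 144 = 1629135 / 144 ≈ 11313.4 → 11313

N ≈ 11,313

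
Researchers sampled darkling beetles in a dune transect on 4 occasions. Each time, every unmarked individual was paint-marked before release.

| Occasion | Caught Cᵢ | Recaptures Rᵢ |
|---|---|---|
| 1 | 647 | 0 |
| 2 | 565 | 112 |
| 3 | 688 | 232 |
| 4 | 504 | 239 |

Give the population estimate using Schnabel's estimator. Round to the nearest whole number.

N ≈ 3270

Marked at large before each occasion: Mᵢ = Σⱼ<ᵢ (Cⱼ − Rⱼ) → M1=0, M2=647, M3=1100, M4=1556
Σ MᵢCᵢ = 0·647 + 647·565 + 1100·688 + 1556·504 = 0 + 365555 + 756800 + 784224 = 1906579
Σ Rᵢ = 0 + 112 + 232 + 239 = 583
N̂ = 1906579 / 583 ≈ 3270.3 → 3270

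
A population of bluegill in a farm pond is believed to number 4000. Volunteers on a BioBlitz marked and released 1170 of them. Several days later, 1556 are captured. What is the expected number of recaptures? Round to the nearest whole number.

The marked fraction of the population is 1170/4000, so in a sample of 1556 expect C·(M/N) marked.
E[R] = 1170 × 1556 / 4000 = 1820520 / 4000 ≈ 455.1 → 455

expected recaptures ≈ 455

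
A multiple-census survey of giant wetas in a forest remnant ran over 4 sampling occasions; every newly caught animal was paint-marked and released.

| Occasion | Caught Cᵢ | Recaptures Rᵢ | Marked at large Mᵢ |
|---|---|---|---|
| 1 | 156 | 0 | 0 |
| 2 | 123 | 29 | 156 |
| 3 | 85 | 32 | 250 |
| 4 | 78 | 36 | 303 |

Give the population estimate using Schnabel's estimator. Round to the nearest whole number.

N ≈ 661

Σ MᵢCᵢ = 0·156 + 156·123 + 250·85 + 303·78 = 0 + 19188 + 21250 + 23634 = 64072
Σ Rᵢ = 0 + 29 + 32 + 36 = 97
N̂ = 64072 / 97 ≈ 660.5 → 661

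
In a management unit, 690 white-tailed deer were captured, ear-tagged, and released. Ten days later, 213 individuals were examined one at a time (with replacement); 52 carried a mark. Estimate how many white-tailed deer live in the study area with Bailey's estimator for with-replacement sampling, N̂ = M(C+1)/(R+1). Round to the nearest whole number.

N̂ = 690·(213+1)/(52+1) = 690·214/53 = 147660/53 ≈ 2786.0 → 2786

N ≈ 2786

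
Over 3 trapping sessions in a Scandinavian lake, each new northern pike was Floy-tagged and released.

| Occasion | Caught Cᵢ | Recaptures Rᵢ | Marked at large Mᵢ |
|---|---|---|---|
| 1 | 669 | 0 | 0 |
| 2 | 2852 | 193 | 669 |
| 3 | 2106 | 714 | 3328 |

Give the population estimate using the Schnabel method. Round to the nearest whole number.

Σ MᵢCᵢ = 0·669 + 669·2852 + 3328·2106 = 0 + 1907988 + 7008768 = 8916756
Σ Rᵢ = 0 + 193 + 714 = 907
N̂ = 8916756 / 907 ≈ 9831.0 → 9831

N ≈ 9831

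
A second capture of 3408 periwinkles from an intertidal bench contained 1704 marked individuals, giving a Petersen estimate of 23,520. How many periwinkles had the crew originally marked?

From N = M·C/R: M = N·R / C = 23520·1704 / 3408 = 40078080 / 3408 = 11760.

M = 11760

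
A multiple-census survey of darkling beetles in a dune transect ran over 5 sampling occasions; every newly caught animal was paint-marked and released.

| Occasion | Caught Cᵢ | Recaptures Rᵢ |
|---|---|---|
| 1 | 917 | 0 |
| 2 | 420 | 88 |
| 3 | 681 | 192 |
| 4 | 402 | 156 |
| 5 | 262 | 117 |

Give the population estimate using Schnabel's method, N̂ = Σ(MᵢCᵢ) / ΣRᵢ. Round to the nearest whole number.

N ≈ 4438

Marked at large before each occasion: Mᵢ = Σⱼ<ᵢ (Cⱼ − Rⱼ) → M1=0, M2=917, M3=1249, M4=1738, M5=1984
Σ MᵢCᵢ = 0·917 + 917·420 + 1249·681 + 1738·402 + 1984·262 = 0 + 385140 + 850569 + 698676 + 519808 = 2454193
Σ Rᵢ = 0 + 88 + 192 + 156 + 117 = 553
N̂ = 2454193 / 553 ≈ 4438.0 → 4438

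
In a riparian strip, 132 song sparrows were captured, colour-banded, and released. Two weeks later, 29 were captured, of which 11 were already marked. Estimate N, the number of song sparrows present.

N = 348

Lincoln-Petersen assumes M/N = R/C, so N = M·C / R.
N = (132 × 29) / 11 = 3828 / 11 = 348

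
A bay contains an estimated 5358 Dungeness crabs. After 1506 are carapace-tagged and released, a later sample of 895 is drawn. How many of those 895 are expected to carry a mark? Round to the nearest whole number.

expected recaptures ≈ 252

The marked fraction of the population is 1506/5358, so in a sample of 895 expect C·(M/N) marked.
E[R] = 1506 × 895 / 5358 = 1347870 / 5358 ≈ 251.6 → 252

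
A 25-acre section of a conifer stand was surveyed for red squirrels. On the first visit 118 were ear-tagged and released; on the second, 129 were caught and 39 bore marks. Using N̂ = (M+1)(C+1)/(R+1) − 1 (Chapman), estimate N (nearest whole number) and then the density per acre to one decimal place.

N̂ = 119·130/40 − 1 = 15470/40 − 1 ≈ 385.8 → 386
Density = N̂ / area = 386 / 25 ≈ 15.44 → 15.4 per acre

density ≈ 15.4 red squirrels per acre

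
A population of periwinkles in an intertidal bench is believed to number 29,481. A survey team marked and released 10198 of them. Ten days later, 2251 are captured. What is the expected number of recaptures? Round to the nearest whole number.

Expected recaptures E[R] = M·C / N.
E[R] = 10198 × 2251 / 29481 = 22955698 / 29481 ≈ 778.7 → 779

expected recaptures ≈ 779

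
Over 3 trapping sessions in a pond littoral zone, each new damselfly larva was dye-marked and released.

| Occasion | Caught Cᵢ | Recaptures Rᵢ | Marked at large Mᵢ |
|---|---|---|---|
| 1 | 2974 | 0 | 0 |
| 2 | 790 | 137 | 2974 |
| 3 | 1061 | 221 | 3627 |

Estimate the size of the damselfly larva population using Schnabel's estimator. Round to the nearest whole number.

Σ MᵢCᵢ = 0·2974 + 2974·790 + 3627·1061 = 0 + 2349460 + 3848247 = 6197707
Σ Rᵢ = 0 + 137 + 221 = 358
N̂ = 6197707 / 358 ≈ 17312.0 → 17312

N ≈ 17,312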